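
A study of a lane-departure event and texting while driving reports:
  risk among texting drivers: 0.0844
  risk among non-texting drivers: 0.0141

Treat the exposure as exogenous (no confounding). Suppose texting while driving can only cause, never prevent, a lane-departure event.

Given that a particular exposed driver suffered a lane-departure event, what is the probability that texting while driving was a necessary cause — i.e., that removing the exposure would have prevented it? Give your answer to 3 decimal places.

PN ≈ 0.833

Let p₁ = 0.0844, p₀ = 0.0141.
Under exogeneity and monotonicity, PN = (p₁ − p₀) / p₁.
PN = (0.0844 − 0.0141) / 0.0844 = 0.0703 / 0.0844 ≈ 0.8329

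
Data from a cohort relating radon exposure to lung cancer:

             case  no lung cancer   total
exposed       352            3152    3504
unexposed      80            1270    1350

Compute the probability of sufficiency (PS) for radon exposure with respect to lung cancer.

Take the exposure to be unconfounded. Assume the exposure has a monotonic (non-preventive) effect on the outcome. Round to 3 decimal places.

p₁ = P(outcome | exposed) = 352/3504 = 0.10046
p₀ = P(outcome | unexposed) = 80/1350 = 0.059259
Under exogeneity and monotonicity, PS = (p₁ − p₀) / (1 − p₀).
PS = (0.10046 − 0.059259) / (1 − 0.059259) = 0.041197 / 0.94074 ≈ 0.0438

PS ≈ 0.044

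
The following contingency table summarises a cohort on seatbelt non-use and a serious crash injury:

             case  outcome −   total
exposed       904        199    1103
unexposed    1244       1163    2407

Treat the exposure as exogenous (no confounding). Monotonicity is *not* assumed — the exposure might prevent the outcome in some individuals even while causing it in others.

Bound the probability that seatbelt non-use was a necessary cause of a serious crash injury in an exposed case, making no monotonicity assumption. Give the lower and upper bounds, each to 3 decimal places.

p₁ = P(outcome | exposed) = 904/1103 = 0.81958
p₀ = P(outcome | unexposed) = 1244/2407 = 0.51683
Under exogeneity alone the bounds on PN are max{0,(p₁−p₀)/p₁} ≤ PN ≤ min{1,(1−p₀)/p₁}.
  lower = (p₁ − p₀)/p₁ = 0.30276 / 0.81958 ≈ 0.3694
  upper = min{1, (1 − p₀)/p₁} = 0.48317 / 0.81958 ≈ 0.5895

0.369 ≤ PN ≤ 0.590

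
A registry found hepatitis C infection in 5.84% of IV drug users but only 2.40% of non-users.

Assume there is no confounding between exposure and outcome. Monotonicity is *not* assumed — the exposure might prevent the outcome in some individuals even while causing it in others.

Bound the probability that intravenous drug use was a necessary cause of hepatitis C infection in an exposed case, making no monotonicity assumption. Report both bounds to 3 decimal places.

0.589 ≤ PN ≤ 1.000

p₁ = 0.0584, p₀ = 0.024.
Under exogeneity alone the bounds on PN are max{0,(p₁−p₀)/p₁} ≤ PN ≤ min{1,(1−p₀)/p₁}.
  lower = (p₁ − p₀)/p₁ = 0.0344 / 0.0584 ≈ 0.5890
  upper = min{1, (1 − p₀)/p₁} = 0.976 / 0.0584 ≈ 16.7123 → capped at 1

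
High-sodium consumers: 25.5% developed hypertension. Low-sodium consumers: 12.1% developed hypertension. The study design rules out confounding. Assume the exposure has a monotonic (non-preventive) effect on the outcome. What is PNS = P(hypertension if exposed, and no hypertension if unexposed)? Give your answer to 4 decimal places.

p₁ = 0.255, p₀ = 0.121.
Under exogeneity and monotonicity, PNS = p₁ − p₀.
PNS = 0.255 − 0.121 = 0.134

PNS ≈ 0.1340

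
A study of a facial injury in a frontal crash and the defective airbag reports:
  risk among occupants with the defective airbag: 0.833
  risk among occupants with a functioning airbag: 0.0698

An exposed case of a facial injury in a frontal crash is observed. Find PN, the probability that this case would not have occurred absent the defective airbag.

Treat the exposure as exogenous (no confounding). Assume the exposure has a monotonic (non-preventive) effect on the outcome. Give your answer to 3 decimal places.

Let p₁ = 0.833, p₀ = 0.0698.
Under exogeneity and monotonicity, PN = (p₁ − p₀) / p₁.
PN = (0.833 − 0.0698) / 0.833 = 0.7632 / 0.833 ≈ 0.9162

PN ≈ 0.916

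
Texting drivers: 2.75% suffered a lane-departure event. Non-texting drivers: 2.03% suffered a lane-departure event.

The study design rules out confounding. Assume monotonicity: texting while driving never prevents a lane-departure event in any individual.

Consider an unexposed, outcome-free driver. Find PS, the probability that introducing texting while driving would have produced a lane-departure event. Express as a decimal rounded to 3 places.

p₁ = 0.0275, p₀ = 0.0203.
Under exogeneity and monotonicity, PS = (p₁ − p₀) / (1 − p₀).
PS = (0.0275 − 0.0203) / (1 − 0.0203) = 0.0072 / 0.9797 ≈ 0.0073

PS ≈ 0.007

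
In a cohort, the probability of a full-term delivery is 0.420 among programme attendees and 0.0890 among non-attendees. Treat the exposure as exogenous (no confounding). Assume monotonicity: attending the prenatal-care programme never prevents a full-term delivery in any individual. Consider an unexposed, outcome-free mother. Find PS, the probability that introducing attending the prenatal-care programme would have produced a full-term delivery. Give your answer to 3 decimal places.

PS ≈ 0.363

Let p₁ = 0.42, p₀ = 0.089.
Under exogeneity and monotonicity, PS = (p₁ − p₀) / (1 − p₀).
PS = (0.42 − 0.089) / (1 − 0.089) = 0.331 / 0.911 ≈ 0.3633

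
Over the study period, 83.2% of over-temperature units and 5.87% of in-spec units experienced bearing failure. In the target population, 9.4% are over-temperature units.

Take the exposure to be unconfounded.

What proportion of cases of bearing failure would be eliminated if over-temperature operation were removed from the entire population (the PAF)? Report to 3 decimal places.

PAF ≈ 0.553

p₁ = 0.832, p₀ = 0.0587.
Overall risk P(Y=1) = π·p₁ + (1−π)·p₀ = 0.094×0.832 + 0.906×0.0587 = 0.13139.
Under exogeneity, PAF = [P(Y=1) − p₀] / P(Y=1).
PAF = (0.13139 − 0.0587) / 0.13139 ≈ 0.5532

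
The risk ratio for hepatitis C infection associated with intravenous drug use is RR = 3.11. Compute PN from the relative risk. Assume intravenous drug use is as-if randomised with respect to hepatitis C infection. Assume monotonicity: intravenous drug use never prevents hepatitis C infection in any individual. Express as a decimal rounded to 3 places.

PN ≈ 0.678

Under exogeneity and monotonicity, PN = (RR − 1) / RR = 1 − 1/RR.
PN = (3.11 − 1) / 3.11 = 2.11 / 3.11 ≈ 0.6785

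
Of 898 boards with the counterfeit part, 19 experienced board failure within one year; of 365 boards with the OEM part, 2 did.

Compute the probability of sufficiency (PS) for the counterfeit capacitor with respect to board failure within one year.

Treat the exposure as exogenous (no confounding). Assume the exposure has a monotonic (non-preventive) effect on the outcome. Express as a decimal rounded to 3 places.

p₁ = P(outcome | exposed) = 19/898 = 0.021158
p₀ = P(outcome | unexposed) = 2/365 = 0.0054795
Under exogeneity and monotonicity, PS = (p₁ − p₀) / (1 − p₀).
PS = (0.021158 − 0.0054795) / (1 − 0.0054795) = 0.015679 / 0.99452 ≈ 0.0158

PS ≈ 0.016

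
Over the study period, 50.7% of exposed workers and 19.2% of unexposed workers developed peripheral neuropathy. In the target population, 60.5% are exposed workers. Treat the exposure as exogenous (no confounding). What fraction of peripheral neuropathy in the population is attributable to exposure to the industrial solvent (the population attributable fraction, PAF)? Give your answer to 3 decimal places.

p₁ = 0.507, p₀ = 0.192.
Overall risk P(Y=1) = π·p₁ + (1−π)·p₀ = 0.605×0.507 + 0.395×0.192 = 0.38257.
Under exogeneity, PAF = [P(Y=1) − p₀] / P(Y=1).
PAF = (0.38257 − 0.192) / 0.38257 ≈ 0.4981

PAF ≈ 0.498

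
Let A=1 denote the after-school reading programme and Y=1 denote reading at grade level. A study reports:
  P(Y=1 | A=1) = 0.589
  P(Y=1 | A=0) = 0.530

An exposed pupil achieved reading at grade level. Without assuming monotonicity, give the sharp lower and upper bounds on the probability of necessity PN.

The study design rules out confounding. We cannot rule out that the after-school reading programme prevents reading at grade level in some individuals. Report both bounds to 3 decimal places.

0.100 ≤ PN ≤ 0.798

Let p₁ = 0.589, p₀ = 0.53.
Under exogeneity alone the bounds on PN are max{0,(p₁−p₀)/p₁} ≤ PN ≤ min{1,(1−p₀)/p₁}.
  lower = (p₁ − p₀)/p₁ = 0.059 / 0.589 ≈ 0.1002
  upper = min{1, (1 − p₀)/p₁} = 0.47 / 0.589 ≈ 0.7980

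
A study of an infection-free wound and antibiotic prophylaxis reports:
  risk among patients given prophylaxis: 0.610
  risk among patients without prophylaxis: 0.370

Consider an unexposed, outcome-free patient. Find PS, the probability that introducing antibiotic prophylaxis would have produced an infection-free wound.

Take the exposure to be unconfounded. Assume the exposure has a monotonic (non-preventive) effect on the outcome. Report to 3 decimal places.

PS ≈ 0.381

Let p₁ = 0.61, p₀ = 0.37.
Under exogeneity and monotonicity, PS = (p₁ − p₀) / (1 − p₀).
PS = (0.61 − 0.37) / (1 − 0.37) = 0.24 / 0.63 ≈ 0.3810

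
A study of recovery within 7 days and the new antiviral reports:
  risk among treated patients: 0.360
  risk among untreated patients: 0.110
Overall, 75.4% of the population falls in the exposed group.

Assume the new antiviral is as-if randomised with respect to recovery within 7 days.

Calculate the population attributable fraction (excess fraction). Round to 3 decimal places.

PAF ≈ 0.631

Let p₁ = 0.36, p₀ = 0.11.
Overall risk P(Y=1) = π·p₁ + (1−π)·p₀ = 0.754×0.36 + 0.246×0.11 = 0.2985.
Under exogeneity, PAF = [P(Y=1) − p₀] / P(Y=1).
PAF = (0.2985 − 0.11) / 0.2985 ≈ 0.6315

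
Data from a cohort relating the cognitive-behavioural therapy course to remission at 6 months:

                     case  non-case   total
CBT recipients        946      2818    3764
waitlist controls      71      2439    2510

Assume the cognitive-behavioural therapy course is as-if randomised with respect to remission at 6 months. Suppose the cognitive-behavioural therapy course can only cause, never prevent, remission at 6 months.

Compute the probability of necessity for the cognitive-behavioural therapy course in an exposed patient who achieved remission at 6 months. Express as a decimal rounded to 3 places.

p₁ = P(outcome | exposed) = 946/3764 = 0.25133
p₀ = P(outcome | unexposed) = 71/2510 = 0.028287
Under exogeneity and monotonicity, PN = (p₁ − p₀) / p₁.
PN = (0.25133 − 0.028287) / 0.25133 = 0.22304 / 0.25133 ≈ 0.8875

PN ≈ 0.887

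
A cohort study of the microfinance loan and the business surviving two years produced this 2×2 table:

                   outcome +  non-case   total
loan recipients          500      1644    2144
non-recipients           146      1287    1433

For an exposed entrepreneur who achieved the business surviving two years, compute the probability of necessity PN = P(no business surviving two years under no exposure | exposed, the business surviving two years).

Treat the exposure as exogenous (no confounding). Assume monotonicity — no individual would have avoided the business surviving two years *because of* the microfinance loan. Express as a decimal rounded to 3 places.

PN ≈ 0.563

p₁ = P(outcome | exposed) = 500/2144 = 0.23321
p₀ = P(outcome | unexposed) = 146/1433 = 0.10188
Under exogeneity and monotonicity, PN = (p₁ − p₀)/p₁.
PN = (0.23321 − 0.10188) / 0.23321 ≈ 0.5631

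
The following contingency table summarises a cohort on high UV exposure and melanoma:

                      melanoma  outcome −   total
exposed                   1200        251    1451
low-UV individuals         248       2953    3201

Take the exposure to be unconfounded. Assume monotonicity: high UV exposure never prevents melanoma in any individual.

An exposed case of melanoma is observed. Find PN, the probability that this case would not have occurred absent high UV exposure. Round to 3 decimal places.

PN ≈ 0.906

p₁ = P(outcome | exposed) = 1200/1451 = 0.82702
p₀ = P(outcome | unexposed) = 248/3201 = 0.077476
Under exogeneity and monotonicity, PN = (p₁ − p₀) / p₁.
PN = (0.82702 − 0.077476) / 0.82702 = 0.74954 / 0.82702 ≈ 0.9063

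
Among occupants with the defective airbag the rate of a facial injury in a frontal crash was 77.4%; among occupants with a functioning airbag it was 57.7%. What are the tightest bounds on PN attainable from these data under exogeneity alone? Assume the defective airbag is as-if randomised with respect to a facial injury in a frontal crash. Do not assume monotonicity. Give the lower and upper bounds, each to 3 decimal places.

p₁ = 0.774, p₀ = 0.577.
Under exogeneity alone the bounds on PN are max{0,(p₁−p₀)/p₁} ≤ PN ≤ min{1,(1−p₀)/p₁}.
  lower = (p₁ − p₀)/p₁ = 0.197 / 0.774 ≈ 0.2545
  upper = min{1, (1 − p₀)/p₁} = 0.423 / 0.774 ≈ 0.5465

0.255 ≤ PN ≤ 0.547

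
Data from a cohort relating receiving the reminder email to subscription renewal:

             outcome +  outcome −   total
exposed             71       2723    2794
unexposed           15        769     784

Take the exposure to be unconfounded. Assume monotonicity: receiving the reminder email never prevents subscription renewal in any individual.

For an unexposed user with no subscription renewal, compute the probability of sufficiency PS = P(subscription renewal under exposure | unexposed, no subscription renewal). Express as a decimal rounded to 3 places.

PS ≈ 0.006

p₁ = P(outcome | exposed) = 71/2794 = 0.025412
p₀ = P(outcome | unexposed) = 15/784 = 0.019133
Under exogeneity and monotonicity, PS = (p₁ − p₀)/(1 − p₀).
PS = (0.025412 − 0.019133) / 0.98087 ≈ 0.0064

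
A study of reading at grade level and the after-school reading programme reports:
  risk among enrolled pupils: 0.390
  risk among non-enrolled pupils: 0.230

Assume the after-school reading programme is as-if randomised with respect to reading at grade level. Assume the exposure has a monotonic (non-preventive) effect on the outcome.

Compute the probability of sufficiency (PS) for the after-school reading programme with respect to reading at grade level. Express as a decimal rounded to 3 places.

Let p₁ = 0.39, p₀ = 0.23.
Under exogeneity and monotonicity, PS = (p₁ − p₀) / (1 − p₀).
PS = (0.39 − 0.23) / (1 − 0.23) = 0.16 / 0.77 ≈ 0.2078

PS ≈ 0.208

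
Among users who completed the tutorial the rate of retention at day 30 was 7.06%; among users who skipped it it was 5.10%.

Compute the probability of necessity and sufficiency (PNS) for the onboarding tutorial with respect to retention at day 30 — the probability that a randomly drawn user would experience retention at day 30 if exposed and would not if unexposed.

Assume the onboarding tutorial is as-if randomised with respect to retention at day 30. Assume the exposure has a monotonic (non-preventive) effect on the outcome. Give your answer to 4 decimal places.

p₁ = 0.0706, p₀ = 0.051.
Under exogeneity and monotonicity, PNS = p₁ − p₀.
PNS = 0.0706 − 0.051 = 0.0196

PNS ≈ 0.0196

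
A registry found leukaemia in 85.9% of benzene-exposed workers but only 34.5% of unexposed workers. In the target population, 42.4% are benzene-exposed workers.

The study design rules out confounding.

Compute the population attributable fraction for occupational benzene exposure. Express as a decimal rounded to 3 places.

PAF ≈ 0.387

p₁ = 0.859, p₀ = 0.345.
Overall risk P(Y=1) = π·p₁ + (1−π)·p₀ = 0.424×0.859 + 0.576×0.345 = 0.56294.
Under exogeneity, PAF = [P(Y=1) − p₀] / P(Y=1).
PAF = (0.56294 − 0.345) / 0.56294 ≈ 0.3871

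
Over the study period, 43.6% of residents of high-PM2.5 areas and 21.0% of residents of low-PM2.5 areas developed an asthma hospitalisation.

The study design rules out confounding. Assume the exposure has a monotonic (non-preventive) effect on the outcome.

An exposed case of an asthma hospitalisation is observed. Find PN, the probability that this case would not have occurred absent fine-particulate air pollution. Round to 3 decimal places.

PN ≈ 0.518

p₁ = 0.436, p₀ = 0.21.
Under exogeneity and monotonicity, PN = (p₁ − p₀) / p₁.
PN = (0.436 − 0.21) / 0.436 = 0.226 / 0.436 ≈ 0.5183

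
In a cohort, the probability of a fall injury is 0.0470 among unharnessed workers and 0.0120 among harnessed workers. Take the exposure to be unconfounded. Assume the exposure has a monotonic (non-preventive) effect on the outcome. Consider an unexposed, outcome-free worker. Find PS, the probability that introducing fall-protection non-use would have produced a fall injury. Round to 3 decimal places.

PS ≈ 0.035

Let p₁ = 0.047, p₀ = 0.012.
Under exogeneity and monotonicity, PS = (p₁ − p₀) / (1 − p₀).
PS = (0.047 − 0.012) / (1 − 0.012) = 0.035 / 0.988 ≈ 0.0354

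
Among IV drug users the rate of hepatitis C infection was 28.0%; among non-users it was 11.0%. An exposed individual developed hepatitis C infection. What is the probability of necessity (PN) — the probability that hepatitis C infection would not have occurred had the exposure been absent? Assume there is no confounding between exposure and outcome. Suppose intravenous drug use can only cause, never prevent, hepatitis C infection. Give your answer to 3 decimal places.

p₁ = 0.28, p₀ = 0.11.
Under exogeneity and monotonicity, PN = (p₁ − p₀) / p₁.
PN = (0.28 − 0.11) / 0.28 = 0.17 / 0.28 ≈ 0.6071

PN ≈ 0.607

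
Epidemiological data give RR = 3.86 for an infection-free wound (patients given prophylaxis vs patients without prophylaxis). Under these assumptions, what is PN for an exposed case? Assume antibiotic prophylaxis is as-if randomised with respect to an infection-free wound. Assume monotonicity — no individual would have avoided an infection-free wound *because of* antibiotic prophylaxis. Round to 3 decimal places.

Under exogeneity and monotonicity, PN = (RR − 1) / RR = 1 − 1/RR.
PN = (3.86 − 1) / 3.86 = 2.86 / 3.86 ≈ 0.7409

PN ≈ 0.741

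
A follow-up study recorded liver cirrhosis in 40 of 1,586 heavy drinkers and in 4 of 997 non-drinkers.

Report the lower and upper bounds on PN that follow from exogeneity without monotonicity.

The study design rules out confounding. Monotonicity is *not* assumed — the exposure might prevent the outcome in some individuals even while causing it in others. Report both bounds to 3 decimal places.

p₁ = P(outcome | exposed) = 40/1586 = 0.025221
p₀ = P(outcome | unexposed) = 4/997 = 0.004012
Under exogeneity alone the bounds on PN are max{0,(p₁−p₀)/p₁} ≤ PN ≤ min{1,(1−p₀)/p₁}.
  lower = (p₁ − p₀)/p₁ = 0.021209 / 0.025221 ≈ 0.8409
  upper = min{1, (1 − p₀)/p₁} = 0.99599 / 0.025221 ≈ 39.4909 → capped at 1

0.841 ≤ PN ≤ 1.000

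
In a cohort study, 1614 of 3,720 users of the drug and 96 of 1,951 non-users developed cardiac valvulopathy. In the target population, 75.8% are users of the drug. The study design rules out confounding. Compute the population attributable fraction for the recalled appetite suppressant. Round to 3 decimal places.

PAF ≈ 0.856

p₁ = P(outcome | exposed) = 1614/3720 = 0.43387
p₀ = P(outcome | unexposed) = 96/1951 = 0.049206
Overall risk P(Y=1) = π·p₁ + (1−π)·p₀ = 0.758×0.43387 + 0.242×0.049206 = 0.34078.
Under exogeneity, PAF = [P(Y=1) − p₀] / P(Y=1).
PAF = (0.34078 − 0.049206) / 0.34078 ≈ 0.8556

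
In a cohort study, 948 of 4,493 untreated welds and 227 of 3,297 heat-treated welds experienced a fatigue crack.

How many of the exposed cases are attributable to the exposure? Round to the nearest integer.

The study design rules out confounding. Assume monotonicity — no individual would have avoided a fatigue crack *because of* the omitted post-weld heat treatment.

about 639 cases

p₁ = P(outcome | exposed) = 948/4493 = 0.21099
p₀ = P(outcome | unexposed) = 227/3297 = 0.06885
PN = (p₁ − p₀)/p₁ = (0.21099 − 0.06885) / 0.21099 ≈ 0.67369.
Attributable cases ≈ PN × (exposed cases) = 0.67369 × 948 ≈ 638.65.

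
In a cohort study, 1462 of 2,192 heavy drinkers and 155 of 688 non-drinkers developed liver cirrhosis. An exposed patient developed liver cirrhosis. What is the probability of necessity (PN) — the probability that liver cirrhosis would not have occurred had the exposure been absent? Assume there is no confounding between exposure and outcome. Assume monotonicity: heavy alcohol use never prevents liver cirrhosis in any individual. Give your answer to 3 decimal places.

PN ≈ 0.662

p₁ = P(outcome | exposed) = 1462/2192 = 0.66697
p₀ = P(outcome | unexposed) = 155/688 = 0.22529
Under exogeneity and monotonicity, PN = (p₁ − p₀) / p₁.
PN = (0.66697 − 0.22529) / 0.66697 = 0.44168 / 0.66697 ≈ 0.6622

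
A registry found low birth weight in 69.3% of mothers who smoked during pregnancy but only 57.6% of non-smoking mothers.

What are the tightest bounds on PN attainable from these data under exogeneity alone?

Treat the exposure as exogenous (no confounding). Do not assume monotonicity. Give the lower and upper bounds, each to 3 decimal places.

0.169 ≤ PN ≤ 0.612

p₁ = 0.693, p₀ = 0.576.
Under exogeneity alone the bounds on PN are max{0,(p₁−p₀)/p₁} ≤ PN ≤ min{1,(1−p₀)/p₁}.
  lower = (p₁ − p₀)/p₁ = 0.117 / 0.693 ≈ 0.1688
  upper = min{1, (1 − p₀)/p₁} = 0.424 / 0.693 ≈ 0.6118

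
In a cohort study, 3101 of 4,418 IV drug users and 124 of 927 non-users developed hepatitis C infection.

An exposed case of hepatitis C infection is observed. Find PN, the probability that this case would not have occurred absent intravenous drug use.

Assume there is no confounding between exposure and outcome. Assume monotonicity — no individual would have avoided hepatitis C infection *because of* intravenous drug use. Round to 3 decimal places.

p₁ = P(outcome | exposed) = 3101/4418 = 0.7019
p₀ = P(outcome | unexposed) = 124/927 = 0.13376
Under exogeneity and monotonicity, PN = (p₁ − p₀) / p₁.
PN = (0.7019 − 0.13376) / 0.7019 = 0.56814 / 0.7019 ≈ 0.8094

PN ≈ 0.809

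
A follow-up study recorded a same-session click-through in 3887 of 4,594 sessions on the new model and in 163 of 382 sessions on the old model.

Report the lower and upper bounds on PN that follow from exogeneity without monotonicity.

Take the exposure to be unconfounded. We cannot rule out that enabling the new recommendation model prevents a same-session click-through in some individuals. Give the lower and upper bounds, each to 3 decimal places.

p₁ = P(outcome | exposed) = 3887/4594 = 0.8461
p₀ = P(outcome | unexposed) = 163/382 = 0.4267
Under exogeneity alone the bounds on PN are max{0,(p₁−p₀)/p₁} ≤ PN ≤ min{1,(1−p₀)/p₁}.
  lower = (p₁ − p₀)/p₁ = 0.4194 / 0.8461 ≈ 0.4957
  upper = min{1, (1 − p₀)/p₁} = 0.5733 / 0.8461 ≈ 0.6776

0.496 ≤ PN ≤ 0.678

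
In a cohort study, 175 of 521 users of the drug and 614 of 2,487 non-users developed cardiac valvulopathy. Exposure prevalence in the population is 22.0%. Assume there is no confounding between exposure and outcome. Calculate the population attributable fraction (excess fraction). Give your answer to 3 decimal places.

PAF ≈ 0.073

p₁ = P(outcome | exposed) = 175/521 = 0.33589
p₀ = P(outcome | unexposed) = 614/2487 = 0.24688
Overall risk P(Y=1) = π·p₁ + (1−π)·p₀ = 0.22×0.33589 + 0.78×0.24688 = 0.26647.
Under exogeneity, PAF = [P(Y=1) − p₀] / P(Y=1).
PAF = (0.26647 − 0.24688) / 0.26647 ≈ 0.0735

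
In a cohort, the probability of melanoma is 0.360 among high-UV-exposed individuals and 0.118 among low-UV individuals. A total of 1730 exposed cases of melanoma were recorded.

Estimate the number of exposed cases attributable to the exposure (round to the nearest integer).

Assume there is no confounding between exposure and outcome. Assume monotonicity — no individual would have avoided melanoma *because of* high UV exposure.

Let p₁ = 0.36, p₀ = 0.118.
PN = (p₁ − p₀)/p₁ = (0.36 − 0.118) / 0.36 ≈ 0.67222.
Attributable cases ≈ PN × (exposed cases) = 0.67222 × 1730 ≈ 1162.94.

about 1163 cases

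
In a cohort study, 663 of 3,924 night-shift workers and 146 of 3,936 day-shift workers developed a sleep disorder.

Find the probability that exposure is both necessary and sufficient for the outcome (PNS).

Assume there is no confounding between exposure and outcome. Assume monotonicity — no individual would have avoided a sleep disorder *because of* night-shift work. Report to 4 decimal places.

PNS ≈ 0.1319

p₁ = P(outcome | exposed) = 663/3924 = 0.16896
p₀ = P(outcome | unexposed) = 146/3936 = 0.037093
Under exogeneity and monotonicity, PNS = p₁ − p₀.
PNS = 0.16896 − 0.037093 = 0.13187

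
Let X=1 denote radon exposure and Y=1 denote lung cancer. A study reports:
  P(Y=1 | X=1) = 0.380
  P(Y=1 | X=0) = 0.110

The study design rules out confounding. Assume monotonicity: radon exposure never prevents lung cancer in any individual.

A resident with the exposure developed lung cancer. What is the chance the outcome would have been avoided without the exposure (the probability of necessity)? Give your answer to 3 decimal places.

Let p₁ = 0.38, p₀ = 0.11.
Under exogeneity and monotonicity, PN = (p₁ − p₀) / p₁.
PN = (0.38 − 0.11) / 0.38 = 0.27 / 0.38 ≈ 0.7105

PN ≈ 0.711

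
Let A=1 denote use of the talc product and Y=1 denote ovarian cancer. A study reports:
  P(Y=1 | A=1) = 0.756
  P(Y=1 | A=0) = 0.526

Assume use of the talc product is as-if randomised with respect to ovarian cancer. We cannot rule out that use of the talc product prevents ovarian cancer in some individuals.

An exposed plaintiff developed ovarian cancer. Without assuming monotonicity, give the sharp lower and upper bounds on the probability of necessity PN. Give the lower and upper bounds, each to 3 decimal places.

Let p₁ = 0.756, p₀ = 0.526.
Under exogeneity alone the bounds on PN are max{0,(p₁−p₀)/p₁} ≤ PN ≤ min{1,(1−p₀)/p₁}.
  lower = (p₁ − p₀)/p₁ = 0.23 / 0.756 ≈ 0.3042
  upper = min{1, (1 − p₀)/p₁} = 0.474 / 0.756 ≈ 0.6270

0.304 ≤ PN ≤ 0.627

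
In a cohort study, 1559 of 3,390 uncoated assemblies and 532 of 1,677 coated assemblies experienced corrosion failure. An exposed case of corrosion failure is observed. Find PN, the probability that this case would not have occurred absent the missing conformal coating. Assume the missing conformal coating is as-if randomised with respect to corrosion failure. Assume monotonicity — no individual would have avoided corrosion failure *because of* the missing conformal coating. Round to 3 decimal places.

PN ≈ 0.310

p₁ = P(outcome | exposed) = 1559/3390 = 0.45988
p₀ = P(outcome | unexposed) = 532/1677 = 0.31723
Under exogeneity and monotonicity, PN = (p₁ − p₀) / p₁.
PN = (0.45988 − 0.31723) / 0.45988 = 0.14265 / 0.45988 ≈ 0.3102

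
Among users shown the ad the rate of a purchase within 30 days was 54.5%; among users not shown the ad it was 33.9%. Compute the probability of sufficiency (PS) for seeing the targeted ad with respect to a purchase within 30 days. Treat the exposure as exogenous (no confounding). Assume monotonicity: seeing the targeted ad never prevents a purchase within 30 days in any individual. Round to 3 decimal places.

PS ≈ 0.312

p₁ = 0.545, p₀ = 0.339.
Under exogeneity and monotonicity, PS = (p₁ − p₀) / (1 − p₀).
PS = (0.545 − 0.339) / (1 − 0.339) = 0.206 / 0.661 ≈ 0.3116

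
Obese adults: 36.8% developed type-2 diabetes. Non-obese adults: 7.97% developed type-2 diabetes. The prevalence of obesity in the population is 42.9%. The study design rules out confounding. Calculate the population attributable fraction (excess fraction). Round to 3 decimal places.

PAF ≈ 0.608

p₁ = 0.368, p₀ = 0.0797.
Overall risk P(Y=1) = π·p₁ + (1−π)·p₀ = 0.429×0.368 + 0.571×0.0797 = 0.20338.
Under exogeneity, PAF = [P(Y=1) − p₀] / P(Y=1).
PAF = (0.20338 − 0.0797) / 0.20338 ≈ 0.6081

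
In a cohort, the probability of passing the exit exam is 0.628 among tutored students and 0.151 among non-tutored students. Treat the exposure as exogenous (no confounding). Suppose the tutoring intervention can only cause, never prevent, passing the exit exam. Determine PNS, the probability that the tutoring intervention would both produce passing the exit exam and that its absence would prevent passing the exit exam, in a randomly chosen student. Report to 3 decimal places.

Let p₁ = 0.628, p₀ = 0.151.
Under exogeneity and monotonicity, PNS = p₁ − p₀.
PNS = 0.628 − 0.151 = 0.477

PNS ≈ 0.477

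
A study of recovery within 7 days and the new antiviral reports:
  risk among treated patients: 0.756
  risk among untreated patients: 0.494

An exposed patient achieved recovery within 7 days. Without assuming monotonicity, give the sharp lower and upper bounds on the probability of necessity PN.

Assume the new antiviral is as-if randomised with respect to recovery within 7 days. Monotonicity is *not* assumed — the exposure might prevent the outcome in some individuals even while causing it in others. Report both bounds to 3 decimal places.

Let p₁ = 0.756, p₀ = 0.494.
Under exogeneity alone the bounds on PN are max{0,(p₁−p₀)/p₁} ≤ PN ≤ min{1,(1−p₀)/p₁}.
  lower = (p₁ − p₀)/p₁ = 0.262 / 0.756 ≈ 0.3466
  upper = min{1, (1 − p₀)/p₁} = 0.506 / 0.756 ≈ 0.6693

0.347 ≤ PN ≤ 0.669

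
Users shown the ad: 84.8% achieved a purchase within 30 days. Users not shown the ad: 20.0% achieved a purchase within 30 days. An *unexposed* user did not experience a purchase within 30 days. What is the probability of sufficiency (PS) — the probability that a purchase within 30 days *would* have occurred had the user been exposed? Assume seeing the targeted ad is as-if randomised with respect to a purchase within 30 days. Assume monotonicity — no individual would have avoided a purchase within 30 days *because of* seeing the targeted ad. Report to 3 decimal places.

PS ≈ 0.810

p₁ = 0.848, p₀ = 0.2.
Under exogeneity and monotonicity, PS = (p₁ − p₀) / (1 − p₀).
PS = (0.848 − 0.2) / (1 − 0.2) = 0.648 / 0.8 ≈ 0.8100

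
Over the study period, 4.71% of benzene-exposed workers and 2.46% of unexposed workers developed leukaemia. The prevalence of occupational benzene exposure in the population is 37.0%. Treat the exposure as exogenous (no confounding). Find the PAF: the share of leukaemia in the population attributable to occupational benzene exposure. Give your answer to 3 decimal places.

PAF ≈ 0.253

p₁ = 0.0471, p₀ = 0.0246.
Overall risk P(Y=1) = π·p₁ + (1−π)·p₀ = 0.37×0.0471 + 0.63×0.0246 = 0.032925.
Under exogeneity, PAF = [P(Y=1) − p₀] / P(Y=1).
PAF = (0.032925 − 0.0246) / 0.032925 ≈ 0.2528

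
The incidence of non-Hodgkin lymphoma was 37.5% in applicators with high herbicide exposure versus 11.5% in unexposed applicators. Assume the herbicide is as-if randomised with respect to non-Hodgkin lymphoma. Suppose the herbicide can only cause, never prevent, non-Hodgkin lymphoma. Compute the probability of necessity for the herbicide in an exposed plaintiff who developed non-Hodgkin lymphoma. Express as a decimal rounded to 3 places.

PN ≈ 0.693

p₁ = 0.375, p₀ = 0.115.
Under exogeneity and monotonicity, PN = (p₁ − p₀) / p₁.
PN = (0.375 − 0.115) / 0.375 = 0.26 / 0.375 ≈ 0.6933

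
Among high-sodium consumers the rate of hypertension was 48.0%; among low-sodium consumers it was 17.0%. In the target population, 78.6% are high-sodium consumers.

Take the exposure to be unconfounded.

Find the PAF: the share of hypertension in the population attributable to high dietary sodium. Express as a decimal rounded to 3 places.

PAF ≈ 0.589

p₁ = 0.48, p₀ = 0.17.
Overall risk P(Y=1) = π·p₁ + (1−π)·p₀ = 0.786×0.48 + 0.214×0.17 = 0.41366.
Under exogeneity, PAF = [P(Y=1) − p₀] / P(Y=1).
PAF = (0.41366 − 0.17) / 0.41366 ≈ 0.5890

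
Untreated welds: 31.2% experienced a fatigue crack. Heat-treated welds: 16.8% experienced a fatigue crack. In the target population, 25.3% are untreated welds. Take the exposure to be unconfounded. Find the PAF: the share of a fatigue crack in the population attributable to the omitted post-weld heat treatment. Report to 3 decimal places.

p₁ = 0.312, p₀ = 0.168.
Overall risk P(Y=1) = π·p₁ + (1−π)·p₀ = 0.253×0.312 + 0.747×0.168 = 0.20443.
Under exogeneity, PAF = [P(Y=1) − p₀] / P(Y=1).
PAF = (0.20443 − 0.168) / 0.20443 ≈ 0.1782

PAF ≈ 0.178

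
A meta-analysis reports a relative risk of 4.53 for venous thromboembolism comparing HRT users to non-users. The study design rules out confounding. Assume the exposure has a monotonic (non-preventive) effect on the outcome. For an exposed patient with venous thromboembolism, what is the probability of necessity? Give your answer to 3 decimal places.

Under exogeneity and monotonicity, PN = (RR − 1) / RR = 1 − 1/RR.
PN = (4.53 − 1) / 4.53 = 3.53 / 4.53 ≈ 0.7792

PN ≈ 0.779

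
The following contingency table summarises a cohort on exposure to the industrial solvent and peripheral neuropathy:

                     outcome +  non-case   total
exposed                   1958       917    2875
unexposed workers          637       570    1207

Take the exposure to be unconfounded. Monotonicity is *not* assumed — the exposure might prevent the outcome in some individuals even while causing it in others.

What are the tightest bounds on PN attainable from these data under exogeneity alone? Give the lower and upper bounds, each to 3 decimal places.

p₁ = P(outcome | exposed) = 1958/2875 = 0.68104
p₀ = P(outcome | unexposed) = 637/1207 = 0.52775
Under exogeneity alone the bounds on PN are max{0,(p₁−p₀)/p₁} ≤ PN ≤ min{1,(1−p₀)/p₁}.
  lower = (p₁ − p₀)/p₁ = 0.15329 / 0.68104 ≈ 0.2251
  upper = min{1, (1 − p₀)/p₁} = 0.47225 / 0.68104 ≈ 0.6934

0.225 ≤ PN ≤ 0.693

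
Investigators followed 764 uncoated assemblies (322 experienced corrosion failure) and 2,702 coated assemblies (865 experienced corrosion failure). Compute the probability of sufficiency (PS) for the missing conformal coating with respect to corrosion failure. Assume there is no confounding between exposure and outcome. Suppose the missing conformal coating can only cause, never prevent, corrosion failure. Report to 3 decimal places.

PS ≈ 0.149

p₁ = P(outcome | exposed) = 322/764 = 0.42147
p₀ = P(outcome | unexposed) = 865/2702 = 0.32013
Under exogeneity and monotonicity, PS = (p₁ − p₀) / (1 − p₀).
PS = (0.42147 − 0.32013) / (1 − 0.32013) = 0.10133 / 0.67987 ≈ 0.1490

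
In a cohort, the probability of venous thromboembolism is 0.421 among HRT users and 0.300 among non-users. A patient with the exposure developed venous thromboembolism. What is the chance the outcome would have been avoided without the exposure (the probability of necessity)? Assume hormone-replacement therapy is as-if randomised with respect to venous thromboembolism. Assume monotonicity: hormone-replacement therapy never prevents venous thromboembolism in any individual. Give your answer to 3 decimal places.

PN ≈ 0.287

Let p₁ = 0.421, p₀ = 0.3.
Under exogeneity and monotonicity, PN = (p₁ − p₀) / p₁.
PN = (0.421 − 0.3) / 0.421 = 0.121 / 0.421 ≈ 0.2874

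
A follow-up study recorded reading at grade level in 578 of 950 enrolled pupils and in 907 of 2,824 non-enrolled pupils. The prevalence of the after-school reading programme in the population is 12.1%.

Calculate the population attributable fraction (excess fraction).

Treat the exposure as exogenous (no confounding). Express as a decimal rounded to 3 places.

PAF ≈ 0.098

p₁ = P(outcome | exposed) = 578/950 = 0.60842
p₀ = P(outcome | unexposed) = 907/2824 = 0.32118
Overall risk P(Y=1) = π·p₁ + (1−π)·p₀ = 0.121×0.60842 + 0.879×0.32118 = 0.35593.
Under exogeneity, PAF = [P(Y=1) − p₀] / P(Y=1).
PAF = (0.35593 − 0.32118) / 0.35593 ≈ 0.0976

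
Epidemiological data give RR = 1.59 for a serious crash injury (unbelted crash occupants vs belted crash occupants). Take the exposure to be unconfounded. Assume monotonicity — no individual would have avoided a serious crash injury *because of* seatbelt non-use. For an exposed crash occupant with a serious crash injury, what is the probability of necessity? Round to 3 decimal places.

Under exogeneity and monotonicity, PN = (RR − 1) / RR = 1 − 1/RR.
PN = (1.59 − 1) / 1.59 = 0.59 / 1.59 ≈ 0.3711

PN ≈ 0.371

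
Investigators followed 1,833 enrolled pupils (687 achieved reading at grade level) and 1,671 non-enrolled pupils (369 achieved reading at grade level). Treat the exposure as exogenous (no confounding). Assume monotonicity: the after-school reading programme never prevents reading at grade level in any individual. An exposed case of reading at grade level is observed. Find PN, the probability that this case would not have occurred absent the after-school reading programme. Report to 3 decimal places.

p₁ = P(outcome | exposed) = 687/1833 = 0.3748
p₀ = P(outcome | unexposed) = 369/1671 = 0.22083
Under exogeneity and monotonicity, PN = (p₁ − p₀) / p₁.
PN = (0.3748 − 0.22083) / 0.3748 = 0.15397 / 0.3748 ≈ 0.4108

PN ≈ 0.411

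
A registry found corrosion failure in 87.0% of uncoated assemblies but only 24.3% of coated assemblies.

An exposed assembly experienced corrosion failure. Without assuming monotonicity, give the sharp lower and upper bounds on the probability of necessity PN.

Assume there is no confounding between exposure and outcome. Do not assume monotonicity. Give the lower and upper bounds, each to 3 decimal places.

p₁ = 0.87, p₀ = 0.243.
Under exogeneity alone the bounds on PN are max{0,(p₁−p₀)/p₁} ≤ PN ≤ min{1,(1−p₀)/p₁}.
  lower = (p₁ − p₀)/p₁ = 0.627 / 0.87 ≈ 0.7207
  upper = min{1, (1 − p₀)/p₁} = 0.757 / 0.87 ≈ 0.8701

0.721 ≤ PN ≤ 0.870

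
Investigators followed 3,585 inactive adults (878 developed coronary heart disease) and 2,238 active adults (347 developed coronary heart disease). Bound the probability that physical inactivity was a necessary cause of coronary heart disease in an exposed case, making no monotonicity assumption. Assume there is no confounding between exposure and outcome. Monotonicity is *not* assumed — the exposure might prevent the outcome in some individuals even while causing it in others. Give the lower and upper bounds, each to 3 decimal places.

p₁ = P(outcome | exposed) = 878/3585 = 0.24491
p₀ = P(outcome | unexposed) = 347/2238 = 0.15505
Under exogeneity alone the bounds on PN are max{0,(p₁−p₀)/p₁} ≤ PN ≤ min{1,(1−p₀)/p₁}.
  lower = (p₁ − p₀)/p₁ = 0.08986 / 0.24491 ≈ 0.3669
  upper = min{1, (1 − p₀)/p₁} = 0.84495 / 0.24491 ≈ 3.4501 → capped at 1

0.367 ≤ PN ≤ 1.000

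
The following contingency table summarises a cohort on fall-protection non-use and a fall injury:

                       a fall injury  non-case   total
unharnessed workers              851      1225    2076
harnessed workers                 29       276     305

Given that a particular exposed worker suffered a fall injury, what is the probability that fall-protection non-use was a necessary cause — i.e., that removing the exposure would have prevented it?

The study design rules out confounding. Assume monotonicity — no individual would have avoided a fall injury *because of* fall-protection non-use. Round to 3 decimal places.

PN ≈ 0.768

p₁ = P(outcome | exposed) = 851/2076 = 0.40992
p₀ = P(outcome | unexposed) = 29/305 = 0.095082
Under exogeneity and monotonicity, PN = (p₁ − p₀) / p₁.
PN = (0.40992 − 0.095082) / 0.40992 = 0.31484 / 0.40992 ≈ 0.7680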